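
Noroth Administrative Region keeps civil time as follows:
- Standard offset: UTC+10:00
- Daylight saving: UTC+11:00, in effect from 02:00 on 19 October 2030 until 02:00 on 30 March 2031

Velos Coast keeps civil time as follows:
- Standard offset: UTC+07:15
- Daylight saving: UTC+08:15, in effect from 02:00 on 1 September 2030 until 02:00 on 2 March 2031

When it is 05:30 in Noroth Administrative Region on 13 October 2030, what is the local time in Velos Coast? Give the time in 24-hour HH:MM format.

Daylight saving runs 19 October 2030 – 30 March 2031; 13 October 2030 is outside that window, so Noroth Administrative Region is on standard time at UTC+10:00.
05:30 Noroth Administrative Region − 10h = 19:30 UTC (rolling into the previous day, 12 October 2030).
At the standard offset (UTC+07:15), 19:30 UTC + 7h15m = 02:45 Velos Coast standard time (rolling into the next day, 13 October 2030).
The standard-time date in Velos Coast, 13 October 2030, falls between 1 September 2030 and 2 March 2031, so daylight saving is in effect and Velos Coast is at UTC+08:15.
19:30 UTC + 8h15m = 03:45 Velos Coast (rolling into the next day, 13 October 2030).

03:45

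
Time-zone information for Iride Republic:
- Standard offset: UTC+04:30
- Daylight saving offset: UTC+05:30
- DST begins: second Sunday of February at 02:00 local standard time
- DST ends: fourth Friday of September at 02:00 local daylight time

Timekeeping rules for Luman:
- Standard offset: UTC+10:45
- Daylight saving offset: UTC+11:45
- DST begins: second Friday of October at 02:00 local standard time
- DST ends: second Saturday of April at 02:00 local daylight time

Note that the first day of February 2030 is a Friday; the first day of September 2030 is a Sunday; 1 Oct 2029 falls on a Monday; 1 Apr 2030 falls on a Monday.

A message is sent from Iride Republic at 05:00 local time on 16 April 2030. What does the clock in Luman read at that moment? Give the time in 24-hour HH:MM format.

10:15

1 February 2030 is a Friday, so the first Sunday is February 3 and the second is February 10.
1 September 2030 is a Sunday, so the first Friday is September 6 and the fourth is September 27.
16 April 2030 lies within the daylight-saving period (10 February – 27 September), so Iride Republic is on daylight time, UTC+05:30.
05:00 Iride Republic − 5h30m = 23:30 UTC (rolling into the previous day, 15 April 2030).
1 October 2029 is a Monday, so the first Friday is October 5 and the second is October 12.
1 April 2030 is a Monday, so the first Saturday is April 6 and the second is April 13.
At the standard offset (UTC+10:45), 23:30 UTC + 10h45m = 10:15 Luman standard time (rolling into the next day, 16 April 2030).
The standard-time date in Luman, 16 April 2030, does not fall between 12 October 2029 and 13 April 2030, so daylight saving is not in effect and Luman is at UTC+10:45.
23:30 UTC + 10h45m = 10:15 Luman (rolling into the next day, 16 April 2030).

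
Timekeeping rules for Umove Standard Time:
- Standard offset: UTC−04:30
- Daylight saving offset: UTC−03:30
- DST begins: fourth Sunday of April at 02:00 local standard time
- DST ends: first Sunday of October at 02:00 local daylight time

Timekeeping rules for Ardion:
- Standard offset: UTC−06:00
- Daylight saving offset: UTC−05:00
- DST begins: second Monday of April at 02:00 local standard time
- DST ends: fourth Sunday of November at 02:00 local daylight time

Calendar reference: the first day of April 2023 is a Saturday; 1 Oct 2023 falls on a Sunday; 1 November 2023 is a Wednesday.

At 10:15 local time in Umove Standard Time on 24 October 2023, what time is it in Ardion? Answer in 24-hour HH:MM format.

09:45

1 April 2023 is a Saturday, so the first Sunday is April 2 and the fourth is April 23.
1 October 2023 is a Sunday, so the first Sunday is October 1.
24 October 2023 is outside the daylight-saving period (23 April – 1 October), so Umove Standard Time is on standard time, UTC−04:30.
10:15 Umove Standard Time + 4h30m = 14:45 UTC.
1 April 2023 is a Saturday, so the first Monday is April 3 and the second is April 10.
1 November 2023 is a Wednesday, so the first Sunday is November 5 and the fourth is November 26.
At the standard offset (UTC−06:00), 14:45 UTC − 6h = 08:45 Ardion standard time.
The standard-time date in Ardion, 24 October 2023, falls between 10 April and 26 November, so daylight saving is in effect and Ardion is at UTC−05:00.
14:45 UTC − 5h = 09:45 Ardion.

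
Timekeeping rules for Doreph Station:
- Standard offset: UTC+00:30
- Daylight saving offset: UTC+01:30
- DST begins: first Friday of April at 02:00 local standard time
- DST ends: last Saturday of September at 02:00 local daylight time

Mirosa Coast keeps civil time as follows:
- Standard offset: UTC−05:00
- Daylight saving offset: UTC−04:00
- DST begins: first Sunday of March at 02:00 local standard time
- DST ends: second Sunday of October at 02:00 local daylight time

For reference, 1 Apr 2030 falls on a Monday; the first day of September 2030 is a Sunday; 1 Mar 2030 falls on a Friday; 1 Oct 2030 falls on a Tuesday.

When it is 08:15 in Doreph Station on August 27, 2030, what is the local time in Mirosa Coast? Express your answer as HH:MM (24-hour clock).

02:45

1 April 2030 is a Monday, so the first Friday is April 5.
1 September 2030 is a Sunday, so Saturdays fall on 7, 14, 21, 28; the last is September 28.
Daylight saving runs 5 April – 28 September; August 27, 2030 is inside that window, so Doreph Station is at UTC+01:30.
08:15 Doreph Station − 1h30m = 06:45 UTC.
1 March 2030 is a Friday, so the first Sunday is March 3.
1 October 2030 is a Tuesday, so the first Sunday is October 6 and the second is October 13.
At the standard offset (UTC−05:00), 06:45 UTC − 5h = 01:45 Mirosa Coast standard time.
The standard-time date in Mirosa Coast, August 27, 2030, lies within the daylight-saving period (3 March – 13 October), so Mirosa Coast is on daylight time, UTC−04:00.
06:45 UTC − 4h = 02:45 Mirosa Coast.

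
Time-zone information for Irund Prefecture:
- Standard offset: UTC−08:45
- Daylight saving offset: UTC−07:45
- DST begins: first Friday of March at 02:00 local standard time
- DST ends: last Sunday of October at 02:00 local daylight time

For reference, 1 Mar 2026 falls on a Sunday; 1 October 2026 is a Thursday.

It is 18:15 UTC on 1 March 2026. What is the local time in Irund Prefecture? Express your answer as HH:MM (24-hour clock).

09:30

1 March 2026 is a Sunday, so the first Friday is March 6.
1 October 2026 is a Thursday, so Sundays fall on 4, 11, 18, 25; the last is October 25.
At the standard offset (UTC−08:45), 18:15 UTC − 8h45m = 09:30 Irund Prefecture standard time.
Daylight saving runs 6 March – 25 October; the standard-time date in Irund Prefecture, 1 March 2026, is outside that window, so Irund Prefecture is on standard time at UTC−08:45.
18:15 UTC − 8h45m = 09:30 local.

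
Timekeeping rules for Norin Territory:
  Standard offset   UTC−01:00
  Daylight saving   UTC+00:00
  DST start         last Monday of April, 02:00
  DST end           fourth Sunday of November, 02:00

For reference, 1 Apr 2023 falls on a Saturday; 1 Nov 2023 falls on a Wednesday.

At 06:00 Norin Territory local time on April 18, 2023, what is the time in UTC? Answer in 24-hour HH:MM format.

1 April 2023 is a Saturday, so Mondays fall on 3, 10, 17, 24; the last is April 24.
1 November 2023 is a Wednesday, so the first Sunday is November 5 and the fourth is November 26.
April 18, 2023 is outside the daylight-saving period (24 April – 26 November), so Norin Territory is on standard time, UTC−01:00.
06:00 local + 1h = 07:00 UTC.

07:00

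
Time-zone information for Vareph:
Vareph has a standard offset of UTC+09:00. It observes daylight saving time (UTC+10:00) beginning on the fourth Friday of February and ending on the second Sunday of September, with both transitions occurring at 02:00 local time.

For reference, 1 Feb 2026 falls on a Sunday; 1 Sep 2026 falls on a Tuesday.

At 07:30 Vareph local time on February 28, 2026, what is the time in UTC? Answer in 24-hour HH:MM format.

1 February 2026 is a Sunday, so the first Friday is February 6 and the fourth is February 27.
1 September 2026 is a Tuesday, so the first Sunday is September 6 and the second is September 13.
February 28, 2026 falls between 27 February and 13 September, so daylight saving is in effect and Vareph is at UTC+10:00.
07:30 local − 10h = 21:30 UTC (rolling into the previous day, 27 February 2026).

21:30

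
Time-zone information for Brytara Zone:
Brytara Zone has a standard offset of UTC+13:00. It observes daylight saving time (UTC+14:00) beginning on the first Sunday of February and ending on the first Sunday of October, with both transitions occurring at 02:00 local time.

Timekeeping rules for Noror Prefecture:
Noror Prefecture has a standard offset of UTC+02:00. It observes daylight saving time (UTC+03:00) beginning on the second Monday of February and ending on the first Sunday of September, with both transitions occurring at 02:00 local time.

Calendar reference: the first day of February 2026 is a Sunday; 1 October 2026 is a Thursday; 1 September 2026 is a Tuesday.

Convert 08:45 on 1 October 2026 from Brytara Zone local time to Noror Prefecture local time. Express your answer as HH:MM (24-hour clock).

20:45

1 February 2026 is a Sunday, so the first Sunday is February 1.
1 October 2026 is a Thursday, so the first Sunday is October 4.
1 October 2026 falls between 1 February and 4 October, so daylight saving is in effect and Brytara Zone is at UTC+14:00.
08:45 Brytara Zone − 14h = 18:45 UTC (rolling into the previous day, 30 September 2026).
1 February 2026 is a Sunday, so the first Monday is February 2 and the second is February 9.
1 September 2026 is a Tuesday, so the first Sunday is September 6.
At the standard offset (UTC+02:00), 18:45 UTC + 2h = 20:45 Noror Prefecture standard time.
The standard-time date in Noror Prefecture, 30 September 2026, is outside the daylight-saving period (9 February – 6 September), so Noror Prefecture is on standard time, UTC+02:00.
18:45 UTC + 2h = 20:45 Noror Prefecture.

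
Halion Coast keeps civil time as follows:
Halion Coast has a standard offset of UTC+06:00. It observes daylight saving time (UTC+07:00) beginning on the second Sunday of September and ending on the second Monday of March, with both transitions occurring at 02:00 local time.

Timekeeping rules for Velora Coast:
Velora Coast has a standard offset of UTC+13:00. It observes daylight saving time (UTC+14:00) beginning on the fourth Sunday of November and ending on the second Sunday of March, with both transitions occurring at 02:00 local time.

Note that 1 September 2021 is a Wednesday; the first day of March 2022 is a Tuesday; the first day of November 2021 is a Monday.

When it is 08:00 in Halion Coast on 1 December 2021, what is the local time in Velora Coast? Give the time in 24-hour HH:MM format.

1 September 2021 is a Wednesday, so the first Sunday is September 5 and the second is September 12.
1 March 2022 is a Tuesday, so the first Monday is March 7 and the second is March 14.
Daylight saving runs 12 September 2021 – 14 March 2022; 1 December 2021 is inside that window, so Halion Coast is at UTC+07:00.
08:00 Halion Coast − 7h = 01:00 UTC.
1 November 2021 is a Monday, so the first Sunday is November 7 and the fourth is November 28.
1 March 2022 is a Tuesday, so the first Sunday is March 6 and the second is March 13.
At the standard offset (UTC+13:00), 01:00 UTC + 13h = 14:00 Velora Coast standard time.
The standard-time date in Velora Coast, 1 December 2021, falls between 28 November 2021 and 13 March 2022, so daylight saving is in effect and Velora Coast is at UTC+14:00.
01:00 UTC + 14h = 15:00 Velora Coast.

15:00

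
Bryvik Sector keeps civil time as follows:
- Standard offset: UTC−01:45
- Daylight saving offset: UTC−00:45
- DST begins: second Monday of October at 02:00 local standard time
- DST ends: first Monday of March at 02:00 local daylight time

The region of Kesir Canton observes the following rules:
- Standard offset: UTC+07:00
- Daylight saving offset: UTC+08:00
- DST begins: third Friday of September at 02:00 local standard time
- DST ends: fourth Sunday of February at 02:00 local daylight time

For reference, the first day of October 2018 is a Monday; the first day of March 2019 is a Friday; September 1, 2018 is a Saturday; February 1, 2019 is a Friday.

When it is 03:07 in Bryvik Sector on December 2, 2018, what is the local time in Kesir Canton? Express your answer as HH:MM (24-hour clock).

11:52

1 October 2018 is a Monday, so the first Monday is October 1 and the second is October 8.
1 March 2019 is a Friday, so the first Monday is March 4.
Daylight saving runs 8 October 2018 – 4 March 2019; December 2, 2018 is inside that window, so Bryvik Sector is at UTC−00:45.
03:07 Bryvik Sector + 0h45m = 03:52 UTC.
1 September 2018 is a Saturday, so the first Friday is September 7 and the third is September 21.
1 February 2019 is a Friday, so the first Sunday is February 3 and the fourth is February 24.
At the standard offset (UTC+07:00), 03:52 UTC + 7h = 10:52 Kesir Canton standard time.
Daylight saving runs 21 September 2018 – 24 February 2019; the standard-time date in Kesir Canton, December 2, 2018, is inside that window, so Kesir Canton is at UTC+08:00.
03:52 UTC + 8h = 11:52 Kesir Canton.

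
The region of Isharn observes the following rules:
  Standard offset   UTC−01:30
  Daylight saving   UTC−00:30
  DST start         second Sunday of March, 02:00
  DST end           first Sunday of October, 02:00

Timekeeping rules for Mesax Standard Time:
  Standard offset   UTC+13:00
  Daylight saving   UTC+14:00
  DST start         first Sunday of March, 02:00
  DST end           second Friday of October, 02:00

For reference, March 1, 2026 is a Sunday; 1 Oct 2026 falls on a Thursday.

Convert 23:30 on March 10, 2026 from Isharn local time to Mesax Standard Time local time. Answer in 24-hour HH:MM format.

1 March 2026 is a Sunday, so the first Sunday is March 1 and the second is March 8.
1 October 2026 is a Thursday, so the first Sunday is October 4.
Daylight saving runs 8 March – 4 October; March 10, 2026 is inside that window, so Isharn is at UTC−00:30.
23:30 Isharn + 0h30m = 00:00 UTC (rolling into the next day, 11 March 2026).
1 March 2026 is a Sunday, so the first Sunday is March 1.
1 October 2026 is a Thursday, so the first Friday is October 2 and the second is October 9.
At the standard offset (UTC+13:00), 00:00 UTC + 13h = 13:00 Mesax Standard Time standard time.
Daylight saving runs 1 March – 9 October; the standard-time date in Mesax Standard Time, March 11, 2026, is inside that window, so Mesax Standard Time is at UTC+14:00.
00:00 UTC + 14h = 14:00 Mesax Standard Time.

14:00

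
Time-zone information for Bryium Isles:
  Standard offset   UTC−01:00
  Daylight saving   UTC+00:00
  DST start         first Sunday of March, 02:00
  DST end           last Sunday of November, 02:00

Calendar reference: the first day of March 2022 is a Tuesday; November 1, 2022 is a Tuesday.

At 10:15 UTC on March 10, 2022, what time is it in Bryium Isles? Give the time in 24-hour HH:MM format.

10:15

1 March 2022 is a Tuesday, so the first Sunday is March 6.
1 November 2022 is a Tuesday, so Sundays fall on 6, 13, 20, 27; the last is November 27.
At the standard offset (UTC−01:00), 10:15 UTC − 1h = 09:15 Bryium Isles standard time.
The standard-time date in Bryium Isles, March 10, 2022, lies within the daylight-saving period (6 March – 27 November), so Bryium Isles is on daylight time, UTC+00:00.
10:15 UTC + 0h = 10:15 local.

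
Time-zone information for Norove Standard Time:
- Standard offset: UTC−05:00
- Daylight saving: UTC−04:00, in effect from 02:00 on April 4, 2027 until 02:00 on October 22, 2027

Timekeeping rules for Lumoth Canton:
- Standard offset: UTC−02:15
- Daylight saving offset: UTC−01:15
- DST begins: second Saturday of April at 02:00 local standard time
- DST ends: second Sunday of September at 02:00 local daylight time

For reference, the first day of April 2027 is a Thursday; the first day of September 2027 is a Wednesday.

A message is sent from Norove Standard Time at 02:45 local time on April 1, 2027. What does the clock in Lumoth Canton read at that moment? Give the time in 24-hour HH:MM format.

April 1, 2027 does not fall between 4 April and 22 October, so daylight saving is not in effect and Norove Standard Time is at UTC−05:00.
02:45 Norove Standard Time + 5h = 07:45 UTC.
1 April 2027 is a Thursday, so the first Saturday is April 3 and the second is April 10.
1 September 2027 is a Wednesday, so the first Sunday is September 5 and the second is September 12.
At the standard offset (UTC−02:15), 07:45 UTC − 2h15m = 05:30 Lumoth Canton standard time.
Daylight saving runs 10 April – 12 September; the standard-time date in Lumoth Canton, April 1, 2027, is outside that window, so Lumoth Canton is on standard time at UTC−02:15.
07:45 UTC − 2h15m = 05:30 Lumoth Canton.

05:30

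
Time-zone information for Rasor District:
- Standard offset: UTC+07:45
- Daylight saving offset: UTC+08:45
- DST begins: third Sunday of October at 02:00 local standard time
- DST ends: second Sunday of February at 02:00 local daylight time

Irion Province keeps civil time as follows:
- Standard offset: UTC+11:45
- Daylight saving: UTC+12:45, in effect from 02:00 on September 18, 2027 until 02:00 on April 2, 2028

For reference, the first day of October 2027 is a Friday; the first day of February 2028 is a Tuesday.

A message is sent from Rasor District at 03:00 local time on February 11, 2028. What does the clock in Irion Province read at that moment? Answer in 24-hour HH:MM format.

07:00

1 October 2027 is a Friday, so the first Sunday is October 3 and the third is October 17.
1 February 2028 is a Tuesday, so the first Sunday is February 6 and the second is February 13.
Daylight saving runs 17 October 2027 – 13 February 2028; February 11, 2028 is inside that window, so Rasor District is at UTC+08:45.
03:00 Rasor District − 8h45m = 18:15 UTC (rolling into the previous day, 10 February 2028).
At the standard offset (UTC+11:45), 18:15 UTC + 11h45m = 06:00 Irion Province standard time (rolling into the next day, 11 February 2028).
The standard-time date in Irion Province, February 11, 2028, lies within the daylight-saving period (18 September 2027 – 2 April 2028), so Irion Province is on daylight time, UTC+12:45.
18:15 UTC + 12h45m = 07:00 Irion Province (rolling into the next day, 11 February 2028).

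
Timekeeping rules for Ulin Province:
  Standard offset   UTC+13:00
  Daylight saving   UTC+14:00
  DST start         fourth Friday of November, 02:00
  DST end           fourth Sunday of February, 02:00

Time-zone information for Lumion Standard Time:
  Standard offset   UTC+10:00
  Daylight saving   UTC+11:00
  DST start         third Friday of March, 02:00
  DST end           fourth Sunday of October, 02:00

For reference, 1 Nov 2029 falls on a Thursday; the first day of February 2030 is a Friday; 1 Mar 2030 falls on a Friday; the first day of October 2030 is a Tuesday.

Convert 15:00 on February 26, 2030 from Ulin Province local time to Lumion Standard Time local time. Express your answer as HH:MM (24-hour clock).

1 November 2029 is a Thursday, so the first Friday is November 2 and the fourth is November 23.
1 February 2030 is a Friday, so the first Sunday is February 3 and the fourth is February 24.
February 26, 2030 is outside the daylight-saving period (23 November 2029 – 24 February 2030), so Ulin Province is on standard time, UTC+13:00.
15:00 Ulin Province − 13h = 02:00 UTC.
1 March 2030 is a Friday, so the first Friday is March 1 and the third is March 15.
1 October 2030 is a Tuesday, so the first Sunday is October 6 and the fourth is October 27.
At the standard offset (UTC+10:00), 02:00 UTC + 10h = 12:00 Lumion Standard Time standard time.
The standard-time date in Lumion Standard Time, February 26, 2030, is outside the daylight-saving period (15 March – 27 October), so Lumion Standard Time is on standard time, UTC+10:00.
02:00 UTC + 10h = 12:00 Lumion Standard Time.

12:00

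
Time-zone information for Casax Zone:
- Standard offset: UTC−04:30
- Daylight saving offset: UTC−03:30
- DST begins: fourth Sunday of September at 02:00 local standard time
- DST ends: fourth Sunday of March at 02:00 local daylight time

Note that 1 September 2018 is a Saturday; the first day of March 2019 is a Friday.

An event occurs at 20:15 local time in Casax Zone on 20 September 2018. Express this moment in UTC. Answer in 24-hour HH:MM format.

00:45

1 September 2018 is a Saturday, so the first Sunday is September 2 and the fourth is September 23.
1 March 2019 is a Friday, so the first Sunday is March 3 and the fourth is March 24.
20 September 2018 is outside the daylight-saving period (23 September 2018 – 24 March 2019), so Casax Zone is on standard time, UTC−04:30.
20:15 local + 4h30m = 00:45 UTC (rolling into the next day, 21 September 2018).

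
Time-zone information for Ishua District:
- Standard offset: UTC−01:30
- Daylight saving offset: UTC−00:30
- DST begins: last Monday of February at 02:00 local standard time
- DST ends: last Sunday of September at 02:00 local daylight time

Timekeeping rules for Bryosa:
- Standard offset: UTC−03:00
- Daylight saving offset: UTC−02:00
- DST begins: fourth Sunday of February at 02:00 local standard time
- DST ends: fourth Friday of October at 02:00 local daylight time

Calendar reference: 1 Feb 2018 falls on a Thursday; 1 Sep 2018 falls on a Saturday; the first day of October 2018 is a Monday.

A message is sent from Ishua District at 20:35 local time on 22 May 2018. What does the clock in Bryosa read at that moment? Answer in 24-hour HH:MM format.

19:05

1 February 2018 is a Thursday, so Mondays fall on 5, 12, 19, 26; the last is February 26.
1 September 2018 is a Saturday, so Sundays fall on 2, 9, 16, 23, 30; the last is September 30.
22 May 2018 falls between 26 February and 30 September, so daylight saving is in effect and Ishua District is at UTC−00:30.
20:35 Ishua District + 0h30m = 21:05 UTC.
1 February 2018 is a Thursday, so the first Sunday is February 4 and the fourth is February 25.
1 October 2018 is a Monday, so the first Friday is October 5 and the fourth is October 26.
At the standard offset (UTC−03:00), 21:05 UTC − 3h = 18:05 Bryosa standard time.
The standard-time date in Bryosa, 22 May 2018, lies within the daylight-saving period (25 February – 26 October), so Bryosa is on daylight time, UTC−02:00.
21:05 UTC − 2h = 19:05 Bryosa.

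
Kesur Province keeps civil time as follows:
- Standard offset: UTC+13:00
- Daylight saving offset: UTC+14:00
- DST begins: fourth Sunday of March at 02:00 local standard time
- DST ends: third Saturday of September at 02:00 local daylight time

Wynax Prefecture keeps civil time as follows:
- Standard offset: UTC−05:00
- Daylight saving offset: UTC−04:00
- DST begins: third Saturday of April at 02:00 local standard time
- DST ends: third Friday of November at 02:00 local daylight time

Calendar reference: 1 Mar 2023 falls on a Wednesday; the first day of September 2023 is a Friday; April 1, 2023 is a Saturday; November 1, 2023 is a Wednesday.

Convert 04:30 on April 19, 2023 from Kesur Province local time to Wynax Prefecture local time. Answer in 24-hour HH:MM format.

10:30

1 March 2023 is a Wednesday, so the first Sunday is March 5 and the fourth is March 26.
1 September 2023 is a Friday, so the first Saturday is September 2 and the third is September 16.
Daylight saving runs 26 March – 16 September; April 19, 2023 is inside that window, so Kesur Province is at UTC+14:00.
04:30 Kesur Province − 14h = 14:30 UTC (rolling into the previous day, 18 April 2023).
1 April 2023 is a Saturday, so the first Saturday is April 1 and the third is April 15.
1 November 2023 is a Wednesday, so the first Friday is November 3 and the third is November 17.
At the standard offset (UTC−05:00), 14:30 UTC − 5h = 09:30 Wynax Prefecture standard time.
The standard-time date in Wynax Prefecture, April 18, 2023, lies within the daylight-saving period (15 April – 17 November), so Wynax Prefecture is on daylight time, UTC−04:00.
14:30 UTC − 4h = 10:30 Wynax Prefecture.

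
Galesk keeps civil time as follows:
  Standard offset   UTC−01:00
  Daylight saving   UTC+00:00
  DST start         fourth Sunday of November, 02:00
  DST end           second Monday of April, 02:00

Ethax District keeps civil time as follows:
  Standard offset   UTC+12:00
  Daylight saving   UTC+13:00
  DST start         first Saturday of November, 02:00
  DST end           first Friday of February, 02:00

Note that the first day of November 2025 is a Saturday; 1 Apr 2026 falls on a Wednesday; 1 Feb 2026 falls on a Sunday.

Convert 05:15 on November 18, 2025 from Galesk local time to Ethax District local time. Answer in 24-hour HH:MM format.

19:15

1 November 2025 is a Saturday, so the first Sunday is November 2 and the fourth is November 23.
1 April 2026 is a Wednesday, so the first Monday is April 6 and the second is April 13.
Daylight saving runs 23 November 2025 – 13 April 2026; November 18, 2025 is outside that window, so Galesk is on standard time at UTC−01:00.
05:15 Galesk + 1h = 06:15 UTC.
1 November 2025 is a Saturday, so the first Saturday is November 1.
1 February 2026 is a Sunday, so the first Friday is February 6.
At the standard offset (UTC+12:00), 06:15 UTC + 12h = 18:15 Ethax District standard time.
The standard-time date in Ethax District, November 18, 2025, falls between 1 November 2025 and 6 February 2026, so daylight saving is in effect and Ethax District is at UTC+13:00.
06:15 UTC + 13h = 19:15 Ethax District.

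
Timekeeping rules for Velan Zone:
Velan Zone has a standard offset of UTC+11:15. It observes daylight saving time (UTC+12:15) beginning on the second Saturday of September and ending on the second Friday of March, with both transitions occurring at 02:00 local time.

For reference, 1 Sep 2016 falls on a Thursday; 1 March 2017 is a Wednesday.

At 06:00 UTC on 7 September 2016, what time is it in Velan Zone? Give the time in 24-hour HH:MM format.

1 September 2016 is a Thursday, so the first Saturday is September 3 and the second is September 10.
1 March 2017 is a Wednesday, so the first Friday is March 3 and the second is March 10.
At the standard offset (UTC+11:15), 06:00 UTC + 11h15m = 17:15 Velan Zone standard time.
The standard-time date in Velan Zone, 7 September 2016, is outside the daylight-saving period (10 September 2016 – 10 March 2017), so Velan Zone is on standard time, UTC+11:15.
06:00 UTC + 11h15m = 17:15 local.

17:15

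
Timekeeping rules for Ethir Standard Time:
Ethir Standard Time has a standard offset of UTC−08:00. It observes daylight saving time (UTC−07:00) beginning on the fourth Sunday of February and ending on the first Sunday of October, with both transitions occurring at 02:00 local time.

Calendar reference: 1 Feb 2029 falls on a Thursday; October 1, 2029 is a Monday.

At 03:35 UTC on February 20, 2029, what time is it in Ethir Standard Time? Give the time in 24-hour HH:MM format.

1 February 2029 is a Thursday, so the first Sunday is February 4 and the fourth is February 25.
1 October 2029 is a Monday, so the first Sunday is October 7.
At the standard offset (UTC−08:00), 03:35 UTC − 8h = 19:35 Ethir Standard Time standard time (rolling into the previous day, 19 February 2029).
Daylight saving runs 25 February – 7 October; the standard-time date in Ethir Standard Time, February 19, 2029, is outside that window, so Ethir Standard Time is on standard time at UTC−08:00.
03:35 UTC − 8h = 19:35 local (rolling into the previous day, 19 February 2029).

19:35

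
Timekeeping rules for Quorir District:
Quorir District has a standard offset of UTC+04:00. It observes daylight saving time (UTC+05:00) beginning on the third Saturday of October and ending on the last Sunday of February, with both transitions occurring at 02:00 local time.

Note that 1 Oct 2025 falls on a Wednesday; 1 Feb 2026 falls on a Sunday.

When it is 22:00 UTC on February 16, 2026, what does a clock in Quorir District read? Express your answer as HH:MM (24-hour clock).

03:00

1 October 2025 is a Wednesday, so the first Saturday is October 4 and the third is October 18.
1 February 2026 is a Sunday, so Sundays fall on 1, 8, 15, 22; the last is February 22.
At the standard offset (UTC+04:00), 22:00 UTC + 4h = 02:00 Quorir District standard time (rolling into the next day, 17 February 2026).
The standard-time date in Quorir District, February 17, 2026, lies within the daylight-saving period (18 October 2025 – 22 February 2026), so Quorir District is on daylight time, UTC+05:00.
22:00 UTC + 5h = 03:00 local (rolling into the next day, 17 February 2026).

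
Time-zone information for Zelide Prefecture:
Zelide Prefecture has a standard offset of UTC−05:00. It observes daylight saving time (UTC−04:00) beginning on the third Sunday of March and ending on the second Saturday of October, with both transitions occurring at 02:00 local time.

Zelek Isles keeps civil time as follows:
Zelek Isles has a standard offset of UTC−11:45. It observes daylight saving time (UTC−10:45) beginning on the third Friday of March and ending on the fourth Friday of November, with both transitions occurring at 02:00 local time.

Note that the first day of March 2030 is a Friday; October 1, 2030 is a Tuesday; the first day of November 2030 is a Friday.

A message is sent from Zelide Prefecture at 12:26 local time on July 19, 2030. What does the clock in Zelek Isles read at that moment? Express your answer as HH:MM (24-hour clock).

05:41

1 March 2030 is a Friday, so the first Sunday is March 3 and the third is March 17.
1 October 2030 is a Tuesday, so the first Saturday is October 5 and the second is October 12.
Daylight saving runs 17 March – 12 October; July 19, 2030 is inside that window, so Zelide Prefecture is at UTC−04:00.
12:26 Zelide Prefecture + 4h = 16:26 UTC.
1 March 2030 is a Friday, so the first Friday is March 1 and the third is March 15.
1 November 2030 is a Friday, so the first Friday is November 1 and the fourth is November 22.
At the standard offset (UTC−11:45), 16:26 UTC − 11h45m = 04:41 Zelek Isles standard time.
Daylight saving runs 15 March – 22 November; the standard-time date in Zelek Isles, July 19, 2030, is inside that window, so Zelek Isles is at UTC−10:45.
16:26 UTC − 10h45m = 05:41 Zelek Isles.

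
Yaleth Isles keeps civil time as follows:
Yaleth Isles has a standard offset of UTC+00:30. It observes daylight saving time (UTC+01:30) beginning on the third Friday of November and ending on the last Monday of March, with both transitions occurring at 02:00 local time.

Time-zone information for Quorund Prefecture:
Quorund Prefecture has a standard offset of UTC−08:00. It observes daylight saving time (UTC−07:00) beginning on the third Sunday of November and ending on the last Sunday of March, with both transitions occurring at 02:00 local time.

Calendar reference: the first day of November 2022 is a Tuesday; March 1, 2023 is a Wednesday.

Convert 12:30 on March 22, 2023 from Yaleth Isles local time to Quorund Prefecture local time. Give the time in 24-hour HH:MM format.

1 November 2022 is a Tuesday, so the first Friday is November 4 and the third is November 18.
1 March 2023 is a Wednesday, so Mondays fall on 6, 13, 20, 27; the last is March 27.
March 22, 2023 falls between 18 November 2022 and 27 March 2023, so daylight saving is in effect and Yaleth Isles is at UTC+01:30.
12:30 Yaleth Isles − 1h30m = 11:00 UTC.
1 November 2022 is a Tuesday, so the first Sunday is November 6 and the third is November 20.
1 March 2023 is a Wednesday, so Sundays fall on 5, 12, 19, 26; the last is March 26.
At the standard offset (UTC−08:00), 11:00 UTC − 8h = 03:00 Quorund Prefecture standard time.
The standard-time date in Quorund Prefecture, March 22, 2023, lies within the daylight-saving period (20 November 2022 – 26 March 2023), so Quorund Prefecture is on daylight time, UTC−07:00.
11:00 UTC − 7h = 04:00 Quorund Prefecture.

04:00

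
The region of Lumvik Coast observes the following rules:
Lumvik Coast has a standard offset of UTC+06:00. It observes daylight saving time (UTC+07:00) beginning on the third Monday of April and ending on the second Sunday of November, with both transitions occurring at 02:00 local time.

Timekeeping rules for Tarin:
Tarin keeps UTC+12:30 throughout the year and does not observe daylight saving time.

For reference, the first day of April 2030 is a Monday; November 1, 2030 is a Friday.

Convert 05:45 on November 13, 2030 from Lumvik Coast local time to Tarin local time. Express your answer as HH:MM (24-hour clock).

12:15

1 April 2030 is a Monday, so the first Monday is April 1 and the third is April 15.
1 November 2030 is a Friday, so the first Sunday is November 3 and the second is November 10.
November 13, 2030 does not fall between 15 April and 10 November, so daylight saving is not in effect and Lumvik Coast is at UTC+06:00.
05:45 Lumvik Coast − 6h = 23:45 UTC (rolling into the previous day, 12 November 2030).
Tarin has no daylight saving, so its offset is UTC+12:30 year-round.
23:45 UTC + 12h30m = 12:15 Tarin (rolling into the next day, 13 November 2030).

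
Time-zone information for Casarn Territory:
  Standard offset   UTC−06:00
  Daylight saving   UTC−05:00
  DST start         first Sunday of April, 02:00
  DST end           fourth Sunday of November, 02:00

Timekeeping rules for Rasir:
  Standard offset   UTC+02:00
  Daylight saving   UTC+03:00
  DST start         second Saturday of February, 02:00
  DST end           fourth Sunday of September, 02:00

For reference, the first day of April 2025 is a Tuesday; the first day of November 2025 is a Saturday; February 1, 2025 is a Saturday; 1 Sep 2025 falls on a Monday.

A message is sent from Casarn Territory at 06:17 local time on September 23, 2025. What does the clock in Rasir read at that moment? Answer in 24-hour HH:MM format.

14:17

1 April 2025 is a Tuesday, so the first Sunday is April 6.
1 November 2025 is a Saturday, so the first Sunday is November 2 and the fourth is November 23.
September 23, 2025 lies within the daylight-saving period (6 April – 23 November), so Casarn Territory is on daylight time, UTC−05:00.
06:17 Casarn Territory + 5h = 11:17 UTC.
1 February 2025 is a Saturday, so the first Saturday is February 1 and the second is February 8.
1 September 2025 is a Monday, so the first Sunday is September 7 and the fourth is September 28.
At the standard offset (UTC+02:00), 11:17 UTC + 2h = 13:17 Rasir standard time.
Daylight saving runs 8 February – 28 September; the standard-time date in Rasir, September 23, 2025, is inside that window, so Rasir is at UTC+03:00.
11:17 UTC + 3h = 14:17 Rasir.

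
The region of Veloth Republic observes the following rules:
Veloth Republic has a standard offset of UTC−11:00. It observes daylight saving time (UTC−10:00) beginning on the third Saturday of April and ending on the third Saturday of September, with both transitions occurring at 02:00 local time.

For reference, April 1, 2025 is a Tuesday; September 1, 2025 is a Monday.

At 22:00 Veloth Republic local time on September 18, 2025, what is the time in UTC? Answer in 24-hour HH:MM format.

1 April 2025 is a Tuesday, so the first Saturday is April 5 and the third is April 19.
1 September 2025 is a Monday, so the first Saturday is September 6 and the third is September 20.
Daylight saving runs 19 April – 20 September; September 18, 2025 is inside that window, so Veloth Republic is at UTC−10:00.
22:00 local + 10h = 08:00 UTC (rolling into the next day, 19 September 2025).

08:00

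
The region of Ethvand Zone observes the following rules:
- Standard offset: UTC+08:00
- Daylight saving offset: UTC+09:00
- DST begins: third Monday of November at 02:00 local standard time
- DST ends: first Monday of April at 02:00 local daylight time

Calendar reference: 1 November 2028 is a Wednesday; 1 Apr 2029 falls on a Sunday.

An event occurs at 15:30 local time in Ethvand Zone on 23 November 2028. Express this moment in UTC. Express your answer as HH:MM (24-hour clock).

06:30

1 November 2028 is a Wednesday, so the first Monday is November 6 and the third is November 20.
1 April 2029 is a Sunday, so the first Monday is April 2.
23 November 2028 lies within the daylight-saving period (20 November 2028 – 2 April 2029), so Ethvand Zone is on daylight time, UTC+09:00.
15:30 local − 9h = 06:30 UTC.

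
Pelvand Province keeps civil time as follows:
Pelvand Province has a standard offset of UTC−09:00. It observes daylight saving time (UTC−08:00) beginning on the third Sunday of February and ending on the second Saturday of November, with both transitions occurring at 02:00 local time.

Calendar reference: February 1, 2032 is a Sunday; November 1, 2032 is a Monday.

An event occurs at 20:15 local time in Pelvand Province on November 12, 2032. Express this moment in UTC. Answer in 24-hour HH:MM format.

04:15

1 February 2032 is a Sunday, so the first Sunday is February 1 and the third is February 15.
1 November 2032 is a Monday, so the first Saturday is November 6 and the second is November 13.
Daylight saving runs 15 February – 13 November; November 12, 2032 is inside that window, so Pelvand Province is at UTC−08:00.
20:15 local + 8h = 04:15 UTC (rolling into the next day, 13 November 2032).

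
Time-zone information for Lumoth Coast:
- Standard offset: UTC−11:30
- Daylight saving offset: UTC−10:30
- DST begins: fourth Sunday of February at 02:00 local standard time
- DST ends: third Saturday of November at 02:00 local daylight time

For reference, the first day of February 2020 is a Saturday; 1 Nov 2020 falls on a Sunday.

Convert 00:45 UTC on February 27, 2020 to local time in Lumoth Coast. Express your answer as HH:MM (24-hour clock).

1 February 2020 is a Saturday, so the first Sunday is February 2 and the fourth is February 23.
1 November 2020 is a Sunday, so the first Saturday is November 7 and the third is November 21.
At the standard offset (UTC−11:30), 00:45 UTC − 11h30m = 13:15 Lumoth Coast standard time (rolling into the previous day, 26 February 2020).
The standard-time date in Lumoth Coast, February 26, 2020, lies within the daylight-saving period (23 February – 21 November), so Lumoth Coast is on daylight time, UTC−10:30.
00:45 UTC − 10h30m = 14:15 local (rolling into the previous day, 26 February 2020).

14:15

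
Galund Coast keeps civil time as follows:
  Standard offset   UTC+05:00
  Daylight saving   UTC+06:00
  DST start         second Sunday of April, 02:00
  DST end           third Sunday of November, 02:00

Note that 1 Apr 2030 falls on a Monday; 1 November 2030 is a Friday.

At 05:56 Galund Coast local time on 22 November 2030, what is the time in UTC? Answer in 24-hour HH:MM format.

1 April 2030 is a Monday, so the first Sunday is April 7 and the second is April 14.
1 November 2030 is a Friday, so the first Sunday is November 3 and the third is November 17.
22 November 2030 does not fall between 14 April and 17 November, so daylight saving is not in effect and Galund Coast is at UTC+05:00.
05:56 local − 5h = 00:56 UTC.

00:56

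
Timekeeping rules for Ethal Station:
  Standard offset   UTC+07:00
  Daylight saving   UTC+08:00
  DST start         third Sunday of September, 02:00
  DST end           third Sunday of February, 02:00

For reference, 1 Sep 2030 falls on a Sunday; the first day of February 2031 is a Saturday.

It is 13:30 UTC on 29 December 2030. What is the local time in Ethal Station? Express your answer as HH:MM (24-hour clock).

21:30

1 September 2030 is a Sunday, so the first Sunday is September 1 and the third is September 15.
1 February 2031 is a Saturday, so the first Sunday is February 2 and the third is February 16.
At the standard offset (UTC+07:00), 13:30 UTC + 7h = 20:30 Ethal Station standard time.
Daylight saving runs 15 September 2030 – 16 February 2031; the standard-time date in Ethal Station, 29 December 2030, is inside that window, so Ethal Station is at UTC+08:00.
13:30 UTC + 8h = 21:30 local.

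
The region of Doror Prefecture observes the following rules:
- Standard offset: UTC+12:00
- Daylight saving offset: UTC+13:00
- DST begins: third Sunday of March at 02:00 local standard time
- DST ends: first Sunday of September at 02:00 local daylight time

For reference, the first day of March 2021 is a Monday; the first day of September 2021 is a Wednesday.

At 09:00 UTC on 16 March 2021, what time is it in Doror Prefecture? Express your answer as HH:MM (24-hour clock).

21:00

1 March 2021 is a Monday, so the first Sunday is March 7 and the third is March 21.
1 September 2021 is a Wednesday, so the first Sunday is September 5.
At the standard offset (UTC+12:00), 09:00 UTC + 12h = 21:00 Doror Prefecture standard time.
The standard-time date in Doror Prefecture, 16 March 2021, does not fall between 21 March and 5 September, so daylight saving is not in effect and Doror Prefecture is at UTC+12:00.
09:00 UTC + 12h = 21:00 local.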